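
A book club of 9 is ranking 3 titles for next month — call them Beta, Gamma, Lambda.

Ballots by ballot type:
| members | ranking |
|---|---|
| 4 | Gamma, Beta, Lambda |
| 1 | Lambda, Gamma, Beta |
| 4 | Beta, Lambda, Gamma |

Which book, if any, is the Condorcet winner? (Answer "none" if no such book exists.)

Head-to-head results (9 members):
Beta vs Gamma: Gamma wins 5–4.
Beta vs Lambda: Beta is ranked higher on 4+4 = 8 ballots, Lambda on 1. Beta wins 8–1.
Gamma vs Lambda: 4 to 5, Lambda.
Each book drops at least one matchup (Beta loses to Gamma; Gamma loses to Lambda; Lambda loses to Beta); the cycle Beta beats Lambda beats Gamma beats Beta rules out a Condorcet winner.

none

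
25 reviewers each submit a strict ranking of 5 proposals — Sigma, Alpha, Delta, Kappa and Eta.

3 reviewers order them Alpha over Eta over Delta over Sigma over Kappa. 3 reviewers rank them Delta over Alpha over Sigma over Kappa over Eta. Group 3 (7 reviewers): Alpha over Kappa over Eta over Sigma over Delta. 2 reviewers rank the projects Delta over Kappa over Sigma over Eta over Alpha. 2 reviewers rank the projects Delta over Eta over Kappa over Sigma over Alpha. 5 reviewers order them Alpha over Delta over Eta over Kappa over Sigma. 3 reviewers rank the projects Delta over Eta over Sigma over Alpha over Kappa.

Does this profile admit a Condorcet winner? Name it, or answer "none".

Alpha

Head-to-head results (25 reviewers):
Sigma vs Alpha: 2+2+3 = 7 for Sigma, 18 for Alpha — Alpha by 18–7.
Sigma vs Delta: 7 to 18, Delta.
Sigma vs Kappa: Sigma is ranked higher on 3+3+3 = 9 ballots, Kappa on 16. Kappa wins 16–9.
Sigma vs Eta: Sigma is ranked higher on 3+2 = 5 ballots, Eta on 20. Eta wins 20–5.
Alpha vs Delta: 3+7+5 = 15 for Alpha, 10 for Delta — Alpha by 15–10.
Alpha vs Kappa: Alpha is ranked higher on 3+3+7+5+3 = 21 ballots, Kappa on 4. Alpha wins 21–4.
Alpha vs Eta: Alpha is ranked higher on 3+3+7+5 = 18 ballots, Eta on 7. Alpha wins 18–7.
Delta vs Kappa: Delta is ranked higher on 3+3+2+2+5+3 = 18 ballots, Kappa on 7. Delta wins 18–7.
Delta vs Eta: 3+2+2+5+3 = 15 for Delta, 10 for Eta — Delta by 15–10.
Kappa vs Eta: 12 to 13, Eta.
Only Alpha has no losses; Alpha is the Condorcet winner.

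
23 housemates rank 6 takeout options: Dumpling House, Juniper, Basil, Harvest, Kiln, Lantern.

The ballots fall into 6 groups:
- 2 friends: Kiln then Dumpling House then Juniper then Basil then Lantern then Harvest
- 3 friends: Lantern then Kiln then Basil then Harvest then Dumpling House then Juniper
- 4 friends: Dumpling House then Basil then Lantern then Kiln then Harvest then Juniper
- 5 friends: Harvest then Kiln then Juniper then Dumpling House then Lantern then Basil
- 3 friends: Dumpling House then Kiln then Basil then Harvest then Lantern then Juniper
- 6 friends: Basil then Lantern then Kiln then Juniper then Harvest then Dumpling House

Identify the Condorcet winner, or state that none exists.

Pairwise majorities:
Dumpling House vs Juniper: Dumpling House, 12–11.
Dumpling House vs Basil: Dumpling House, 14–9.
Dumpling House–Harvest: Harvest 14–9.
Dumpling House–Kiln: Kiln 16–7.
Dumpling House vs Lantern: Dumpling House wins 14–9.
Juniper vs Basil: Basil, 16–7.
Juniper vs Harvest: Harvest wins 15–8.
Juniper–Kiln: Kiln 23–0.
Juniper–Lantern: Lantern 16–7.
Basil vs Harvest: Basil, 18–5.
Basil vs Kiln: Kiln, 13–10.
Basil vs Lantern: Basil wins 15–8.
Harvest vs Kiln: Kiln wins 18–5.
Harvest–Lantern: Lantern 15–8.
Kiln–Lantern: Lantern 13–10.
Each restaurant drops at least one matchup (Dumpling House loses to Harvest; Juniper loses to Dumpling House; Basil loses to Dumpling House; Harvest loses to Basil; Kiln loses to Lantern; Lantern loses to Dumpling House); the cycle Dumpling House beats Basil beats Harvest beats Dumpling House rules out a Condorcet winner.

none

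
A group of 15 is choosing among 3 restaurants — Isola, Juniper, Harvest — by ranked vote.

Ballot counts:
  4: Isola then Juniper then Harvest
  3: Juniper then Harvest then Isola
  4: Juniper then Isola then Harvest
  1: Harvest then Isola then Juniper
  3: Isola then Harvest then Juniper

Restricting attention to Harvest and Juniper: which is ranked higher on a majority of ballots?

Juniper

Ballots ranking Harvest above Juniper: 1 + 3 = 4.
Ballots ranking Juniper above Harvest: 15 − 4 = 11.
Juniper wins the head-to-head 11–4.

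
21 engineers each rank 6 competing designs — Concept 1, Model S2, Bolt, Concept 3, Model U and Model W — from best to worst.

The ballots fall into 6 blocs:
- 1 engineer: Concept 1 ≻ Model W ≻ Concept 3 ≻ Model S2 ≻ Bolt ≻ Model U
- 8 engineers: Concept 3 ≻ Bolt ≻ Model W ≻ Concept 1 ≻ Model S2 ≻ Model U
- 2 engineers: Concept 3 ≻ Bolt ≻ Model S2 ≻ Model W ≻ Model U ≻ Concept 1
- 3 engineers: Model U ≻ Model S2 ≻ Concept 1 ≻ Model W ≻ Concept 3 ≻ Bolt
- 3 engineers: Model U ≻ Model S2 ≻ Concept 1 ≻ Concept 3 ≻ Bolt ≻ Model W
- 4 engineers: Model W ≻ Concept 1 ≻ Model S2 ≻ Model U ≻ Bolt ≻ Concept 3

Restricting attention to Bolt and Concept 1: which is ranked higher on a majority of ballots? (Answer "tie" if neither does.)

Concept 1

Ballots ranking Bolt above Concept 1: 8 + 2 = 10.
Ballots ranking Concept 1 above Bolt: 21 − 10 = 11.
Concept 1 wins the head-to-head 11–10.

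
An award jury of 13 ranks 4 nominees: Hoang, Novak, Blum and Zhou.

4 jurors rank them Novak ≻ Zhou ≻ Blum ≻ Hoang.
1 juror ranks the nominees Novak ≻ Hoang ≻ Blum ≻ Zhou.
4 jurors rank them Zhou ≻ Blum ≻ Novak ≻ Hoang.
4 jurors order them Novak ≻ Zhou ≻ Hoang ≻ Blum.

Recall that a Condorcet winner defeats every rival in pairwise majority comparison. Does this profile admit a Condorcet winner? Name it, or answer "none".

Novak

Pairwise majorities:
Hoang vs Novak: Hoang preferred on 0 ballots; Novak wins 13–0.
Hoang–Blum: Blum 8–5.
Hoang vs Zhou: Zhou, 12–1.
Novak vs Blum: Novak, 9–4.
Novak–Zhou: Novak 9–4.
Blum–Zhou: Zhou 12–1.
Novak defeats every rival head-to-head and is the Condorcet winner.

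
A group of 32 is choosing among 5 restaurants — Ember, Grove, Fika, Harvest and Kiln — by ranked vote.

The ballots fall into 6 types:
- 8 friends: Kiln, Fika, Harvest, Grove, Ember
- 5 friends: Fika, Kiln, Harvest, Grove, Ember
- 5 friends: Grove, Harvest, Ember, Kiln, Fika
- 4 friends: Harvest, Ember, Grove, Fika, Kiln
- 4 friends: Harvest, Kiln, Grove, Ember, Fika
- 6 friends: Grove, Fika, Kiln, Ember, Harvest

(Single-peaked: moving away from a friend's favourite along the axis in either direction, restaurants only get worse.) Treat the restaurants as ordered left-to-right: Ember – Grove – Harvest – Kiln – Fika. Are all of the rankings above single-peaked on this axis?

Axis positions: Ember=1, Grove=2, Harvest=3, Kiln=4, Fika=5.
Type 1 (peak Kiln at position 4): ranking walks positions 4-5-3-2-1, expanding outward from the peak — single-peaked.
Type 2 (peak Fika at position 5): ranking walks positions 5-4-3-2-1, expanding outward from the peak — single-peaked.
Type 3 (peak Grove at position 2): ranking walks positions 2-3-1-4-5, expanding outward from the peak — single-peaked.
Type 4: ranking walks positions 3-1-2-5-4; Ember is ranked above Grove even though Grove lies between Ember and the peak Harvest on the axis — preferences dip and rise again. Not single-peaked.
Type 5 (peak Harvest at position 3): ranking walks positions 3-4-2-1-5, expanding outward from the peak — single-peaked.
Type 6: ranking walks positions 2-5-4-1-3; Fika is ranked above Harvest even though Harvest lies between Fika and the peak Grove on the axis — preferences dip and rise again. Not single-peaked.
Type 4 violates single-peakedness, so the profile is not single-peaked on this axis.

no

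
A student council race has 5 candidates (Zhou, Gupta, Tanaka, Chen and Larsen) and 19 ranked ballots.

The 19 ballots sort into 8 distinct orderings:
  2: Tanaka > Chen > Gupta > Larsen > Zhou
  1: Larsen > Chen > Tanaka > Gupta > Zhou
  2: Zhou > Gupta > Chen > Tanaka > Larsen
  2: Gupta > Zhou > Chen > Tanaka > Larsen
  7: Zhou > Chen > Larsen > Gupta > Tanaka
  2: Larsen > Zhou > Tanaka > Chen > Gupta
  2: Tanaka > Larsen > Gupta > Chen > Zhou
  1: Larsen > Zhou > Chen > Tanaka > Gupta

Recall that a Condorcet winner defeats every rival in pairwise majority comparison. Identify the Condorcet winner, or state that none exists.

Pairwise majorities:
Zhou vs Gupta: Zhou is ranked higher on 2+7+2+1 = 12 ballots, Gupta on 7. Zhou wins 12–7.
Zhou vs Tanaka: Zhou is ranked higher on 2+2+7+2+1 = 14 ballots, Tanaka on 5. Zhou wins 14–5.
Zhou vs Chen: Zhou wins 14–5.
Zhou vs Larsen: Zhou wins 11–8.
Gupta vs Tanaka: Gupta preferred on 2+2+7 = 11 ballots; Gupta wins 11–8.
Gupta–Chen: Chen 13–6.
Gupta vs Larsen: Larsen, 13–6.
Tanaka vs Chen: Chen, 13–6.
Tanaka vs Larsen: Tanaka preferred on 2+2+2+2 = 8 ballots; Larsen wins 11–8.
Chen vs Larsen: Chen preferred on 2+2+2+7 = 13 ballots; Chen wins 13–6.
Zhou defeats every rival head-to-head and is the Condorcet winner.

Zhou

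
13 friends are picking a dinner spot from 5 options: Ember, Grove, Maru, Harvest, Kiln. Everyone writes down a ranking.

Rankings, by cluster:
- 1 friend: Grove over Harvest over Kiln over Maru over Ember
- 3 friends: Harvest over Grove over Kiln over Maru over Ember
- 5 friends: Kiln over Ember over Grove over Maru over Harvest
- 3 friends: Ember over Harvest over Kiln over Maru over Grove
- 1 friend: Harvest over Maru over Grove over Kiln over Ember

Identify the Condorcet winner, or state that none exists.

Head-to-head results (13 friends):
Ember vs Grove: Ember preferred on 5+3 = 8 ballots; Ember wins 8–5.
Ember vs Maru: Ember is ranked higher on 5+3 = 8 ballots, Maru on 5. Ember wins 8–5.
Ember vs Harvest: 5+3 = 8 for Ember, 5 for Harvest — Ember by 8–5.
Ember vs Kiln: 3 for Ember, 10 for Kiln — Kiln by 10–3.
Grove vs Maru: 1+3+5 = 9 for Grove, 4 for Maru — Grove by 9–4.
Grove vs Harvest: Grove preferred on 1+5 = 6 ballots; Harvest wins 7–6.
Grove vs Kiln: Grove is ranked higher on 1+3+1 = 5 ballots, Kiln on 8. Kiln wins 8–5.
Maru vs Harvest: 5 for Maru, 8 for Harvest — Harvest by 8–5.
Maru vs Kiln: Maru preferred on 1 ballot; Kiln wins 12–1.
Harvest vs Kiln: Harvest is ranked higher on 1+3+3+1 = 8 ballots, Kiln on 5. Harvest wins 8–5.
No restaurant is unbeaten: Ember loses to Kiln; Grove loses to Ember; Maru loses to Ember; Harvest loses to Ember; Kiln loses to Harvest. In particular Ember > Harvest > Kiln > Ember is a majority cycle — no Condorcet winner exists.

none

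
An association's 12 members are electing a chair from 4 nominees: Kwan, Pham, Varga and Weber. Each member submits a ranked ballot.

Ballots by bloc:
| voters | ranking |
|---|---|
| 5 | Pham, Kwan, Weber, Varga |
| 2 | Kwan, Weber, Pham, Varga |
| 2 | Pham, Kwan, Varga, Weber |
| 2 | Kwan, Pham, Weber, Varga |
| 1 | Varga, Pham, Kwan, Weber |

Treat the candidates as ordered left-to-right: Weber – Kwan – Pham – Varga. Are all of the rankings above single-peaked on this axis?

Axis positions: Weber=1, Kwan=2, Pham=3, Varga=4.
Bloc 1 (peak Pham at position 3): ranking walks positions 3-2-1-4, expanding outward from the peak — single-peaked.
Bloc 2 (peak Kwan at position 2): ranking walks positions 2-1-3-4, expanding outward from the peak — single-peaked.
Bloc 3 (peak Pham at position 3): ranking walks positions 3-2-4-1, expanding outward from the peak — single-peaked.
Bloc 4 (peak Kwan at position 2): ranking walks positions 2-3-1-4, expanding outward from the peak — single-peaked.
Bloc 5 (peak Varga at position 4): ranking walks positions 4-3-2-1, expanding outward from the peak — single-peaked.
Every ranking is single-peaked on this axis.

yes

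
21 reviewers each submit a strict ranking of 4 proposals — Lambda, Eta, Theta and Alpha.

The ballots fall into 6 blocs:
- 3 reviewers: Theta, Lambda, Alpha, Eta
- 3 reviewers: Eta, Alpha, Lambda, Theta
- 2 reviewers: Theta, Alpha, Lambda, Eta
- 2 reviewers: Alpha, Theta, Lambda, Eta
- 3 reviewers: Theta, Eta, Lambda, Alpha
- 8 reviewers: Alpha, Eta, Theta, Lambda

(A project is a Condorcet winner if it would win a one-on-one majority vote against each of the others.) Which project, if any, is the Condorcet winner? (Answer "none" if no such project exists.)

Pairwise majorities:
Lambda vs Eta: 3+2+2 = 7 for Lambda, 14 for Eta — Eta by 14–7.
Lambda vs Theta: Lambda is ranked higher on 3 ballots, Theta on 18. Theta wins 18–3.
Lambda vs Alpha: Lambda is ranked higher on 3+3 = 6 ballots, Alpha on 15. Alpha wins 15–6.
Eta vs Theta: Eta is ranked higher on 3+8 = 11 ballots, Theta on 10. Eta wins 11–10.
Eta vs Alpha: Eta preferred on 3+3 = 6 ballots; Alpha wins 15–6.
Theta vs Alpha: Theta preferred on 3+2+3 = 8 ballots; Alpha wins 13–8.
Alpha beats each of Lambda, Eta, Theta — Alpha is the Condorcet winner.

Alpha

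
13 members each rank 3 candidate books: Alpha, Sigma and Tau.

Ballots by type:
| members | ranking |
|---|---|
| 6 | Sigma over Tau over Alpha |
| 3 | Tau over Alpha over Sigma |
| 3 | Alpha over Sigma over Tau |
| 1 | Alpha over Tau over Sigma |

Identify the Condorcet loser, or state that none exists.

none

Pairwise majorities:
Alpha vs Sigma: Alpha is ranked higher on 3+3+1 = 7 ballots, Sigma on 6. Alpha wins 7–6.
Alpha vs Tau: Alpha preferred on 3+1 = 4 ballots; Tau wins 9–4.
Sigma vs Tau: Sigma wins 9–4.
No book is winless: Alpha beats Sigma; Sigma beats Tau; Tau beats Alpha. There is no Condorcet loser.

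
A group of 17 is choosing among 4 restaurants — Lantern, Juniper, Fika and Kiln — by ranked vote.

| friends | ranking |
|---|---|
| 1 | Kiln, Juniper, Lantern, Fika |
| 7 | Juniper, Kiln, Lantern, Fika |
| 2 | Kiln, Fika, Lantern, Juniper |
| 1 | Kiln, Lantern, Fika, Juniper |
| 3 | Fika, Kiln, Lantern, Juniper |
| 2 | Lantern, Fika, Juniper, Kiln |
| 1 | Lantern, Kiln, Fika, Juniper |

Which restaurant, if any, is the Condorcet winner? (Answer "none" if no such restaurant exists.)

none

Pairwise majorities:
Lantern vs Juniper: 9 to 8, Lantern.
Lantern vs Fika: 12 to 5, Lantern.
Lantern vs Kiln: Lantern preferred on 2+1 = 3 ballots; Kiln wins 14–3.
Juniper vs Fika: 8 to 9, Fika.
Juniper vs Kiln: Juniper is ranked higher on 7+2 = 9 ballots, Kiln on 8. Juniper wins 9–8.
Fika vs Kiln: 3+2 = 5 for Fika, 12 for Kiln — Kiln by 12–5.
No restaurant is unbeaten: Lantern loses to Kiln; Juniper loses to Lantern; Fika loses to Lantern; Kiln loses to Juniper. In particular Lantern → Juniper → Kiln → Lantern is a majority cycle — no Condorcet winner exists.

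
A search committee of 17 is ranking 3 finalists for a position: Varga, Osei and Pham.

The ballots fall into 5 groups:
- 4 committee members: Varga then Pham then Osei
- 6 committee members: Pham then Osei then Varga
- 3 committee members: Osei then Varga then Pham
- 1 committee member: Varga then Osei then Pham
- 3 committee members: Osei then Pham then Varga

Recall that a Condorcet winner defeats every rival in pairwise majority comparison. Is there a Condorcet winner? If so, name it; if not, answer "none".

Check each pair by majority over 17 ballots:
Varga vs Osei: Osei wins 12–5.
Varga vs Pham: Pham, 9–8.
Osei vs Pham: Pham, 10–7.
Pham beats each of Varga, Osei — Pham is the Condorcet winner.

Pham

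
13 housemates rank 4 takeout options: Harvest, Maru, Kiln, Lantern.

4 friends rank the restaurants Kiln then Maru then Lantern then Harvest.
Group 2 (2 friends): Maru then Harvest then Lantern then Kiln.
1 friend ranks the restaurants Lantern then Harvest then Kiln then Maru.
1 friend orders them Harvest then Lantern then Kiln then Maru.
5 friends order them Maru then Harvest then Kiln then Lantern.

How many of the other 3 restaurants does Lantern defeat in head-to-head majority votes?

Lantern against each rival (13 friends):
Lantern vs Harvest: Lantern preferred on 4+1 = 5 ballots; Harvest wins 8–5.
Lantern vs Maru: 2 to 11, Maru.
Lantern vs Kiln: Kiln, 9–4.
Lantern beats no one; loses to Harvest, Maru, Kiln — 0 pairwise wins.

0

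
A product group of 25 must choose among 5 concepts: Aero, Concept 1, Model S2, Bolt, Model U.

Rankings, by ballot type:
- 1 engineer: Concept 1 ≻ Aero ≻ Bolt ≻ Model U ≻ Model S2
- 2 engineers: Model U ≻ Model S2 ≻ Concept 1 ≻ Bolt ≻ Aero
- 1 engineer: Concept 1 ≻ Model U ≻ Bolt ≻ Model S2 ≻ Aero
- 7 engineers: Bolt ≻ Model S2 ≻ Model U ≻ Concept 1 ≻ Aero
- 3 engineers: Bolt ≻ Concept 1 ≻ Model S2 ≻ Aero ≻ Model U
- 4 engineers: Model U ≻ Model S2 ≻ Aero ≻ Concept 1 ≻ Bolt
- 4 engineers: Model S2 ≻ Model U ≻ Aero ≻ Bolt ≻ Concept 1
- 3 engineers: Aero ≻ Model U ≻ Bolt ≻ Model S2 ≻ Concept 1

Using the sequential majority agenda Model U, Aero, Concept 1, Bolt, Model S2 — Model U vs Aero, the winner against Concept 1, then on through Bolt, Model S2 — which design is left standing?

Model S2

Round 1: Model U vs Aero — 18–7, Model U advances.
Round 2: Model U vs Concept 1 — 20–5, Model U advances.
Round 3: Model U vs Bolt — 14–11, Model U advances.
Round 4: Model U vs Model S2 — 11–14, Model S2 advances.
Model S2 survives the agenda.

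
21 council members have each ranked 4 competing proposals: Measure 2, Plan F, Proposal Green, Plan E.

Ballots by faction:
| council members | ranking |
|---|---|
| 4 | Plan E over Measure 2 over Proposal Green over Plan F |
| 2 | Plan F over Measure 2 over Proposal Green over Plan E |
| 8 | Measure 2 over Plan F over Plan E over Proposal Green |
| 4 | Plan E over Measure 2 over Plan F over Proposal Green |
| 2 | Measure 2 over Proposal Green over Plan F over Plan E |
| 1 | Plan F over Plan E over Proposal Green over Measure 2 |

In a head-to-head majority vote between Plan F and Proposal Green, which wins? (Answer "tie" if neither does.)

Ballots ranking Plan F above Proposal Green: 2 + 8 + 4 + 1 = 15.
Ballots ranking Proposal Green above Plan F: 21 − 15 = 6.
Plan F wins the head-to-head 15–6.

Plan F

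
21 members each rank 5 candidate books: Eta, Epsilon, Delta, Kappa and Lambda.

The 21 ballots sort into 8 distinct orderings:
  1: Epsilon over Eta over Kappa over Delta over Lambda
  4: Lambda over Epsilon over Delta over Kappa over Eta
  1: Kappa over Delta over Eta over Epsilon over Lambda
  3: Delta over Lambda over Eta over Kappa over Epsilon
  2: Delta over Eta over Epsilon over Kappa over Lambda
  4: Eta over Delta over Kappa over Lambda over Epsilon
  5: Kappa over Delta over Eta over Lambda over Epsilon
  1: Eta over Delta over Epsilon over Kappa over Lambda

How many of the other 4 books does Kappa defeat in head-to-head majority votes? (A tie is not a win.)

2

Kappa against each rival (21 members):
Kappa vs Eta: Eta wins 11–10.
Kappa–Epsilon: Kappa 13–8.
Kappa vs Delta: Delta wins 14–7.
Kappa vs Lambda: Kappa is ranked higher on 1+1+2+4+5+1 = 14 ballots, Lambda on 7. Kappa wins 14–7.
Kappa beats Epsilon, Lambda; loses to Eta, Delta — 2 pairwise wins.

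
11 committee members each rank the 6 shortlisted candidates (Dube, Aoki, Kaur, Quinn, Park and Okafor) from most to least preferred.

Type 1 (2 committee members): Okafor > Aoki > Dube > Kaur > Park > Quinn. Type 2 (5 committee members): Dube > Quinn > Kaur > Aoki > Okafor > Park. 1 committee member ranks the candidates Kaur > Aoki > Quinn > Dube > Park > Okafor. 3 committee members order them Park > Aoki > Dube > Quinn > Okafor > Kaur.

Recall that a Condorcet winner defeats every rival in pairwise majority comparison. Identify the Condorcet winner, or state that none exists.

Pairwise majorities:
Dube vs Aoki: 5 for Dube, 6 for Aoki — Aoki by 6–5.
Dube–Kaur: Dube 10–1.
Dube vs Quinn: Dube is ranked higher on 2+5+3 = 10 ballots, Quinn on 1. Dube wins 10–1.
Dube vs Park: Dube, 8–3.
Dube vs Okafor: 5+1+3 = 9 for Dube, 2 for Okafor — Dube by 9–2.
Aoki vs Kaur: 5 to 6, Kaur.
Aoki–Quinn: Aoki 6–5.
Aoki vs Park: Aoki wins 8–3.
Aoki–Okafor: Aoki 9–2.
Kaur vs Quinn: Quinn, 8–3.
Kaur vs Park: Kaur wins 8–3.
Kaur vs Okafor: Kaur wins 6–5.
Quinn vs Park: Quinn, 6–5.
Quinn–Okafor: Quinn 9–2.
Park vs Okafor: Park is ranked higher on 1+3 = 4 ballots, Okafor on 7. Okafor wins 7–4.
No candidate is unbeaten: Dube loses to Aoki; Aoki loses to Kaur; Kaur loses to Dube; Quinn loses to Dube; Park loses to Dube; Okafor loses to Dube. In particular Dube > Kaur > Aoki > Dube is a majority cycle — no Condorcet winner exists.

none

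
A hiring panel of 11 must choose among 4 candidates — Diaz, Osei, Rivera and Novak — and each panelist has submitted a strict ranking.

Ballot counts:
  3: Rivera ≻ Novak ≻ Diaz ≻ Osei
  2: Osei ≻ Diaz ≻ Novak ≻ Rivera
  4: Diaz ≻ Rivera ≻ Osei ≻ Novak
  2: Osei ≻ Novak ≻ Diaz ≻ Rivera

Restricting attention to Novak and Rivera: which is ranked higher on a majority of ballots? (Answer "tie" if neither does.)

Rivera

Ballots ranking Novak above Rivera: 2 + 2 = 4.
Ballots ranking Rivera above Novak: 11 − 4 = 7.
Rivera wins the head-to-head 7–4.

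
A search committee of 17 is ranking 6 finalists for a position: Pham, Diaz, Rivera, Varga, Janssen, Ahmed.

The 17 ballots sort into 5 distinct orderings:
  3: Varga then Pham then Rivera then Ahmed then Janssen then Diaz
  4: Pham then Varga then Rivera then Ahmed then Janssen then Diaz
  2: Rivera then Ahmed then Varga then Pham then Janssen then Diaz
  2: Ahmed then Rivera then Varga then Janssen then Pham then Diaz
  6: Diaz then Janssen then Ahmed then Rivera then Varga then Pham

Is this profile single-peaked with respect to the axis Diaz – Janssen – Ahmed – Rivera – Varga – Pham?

Axis positions: Diaz=1, Janssen=2, Ahmed=3, Rivera=4, Varga=5, Pham=6.
Cluster 1 (peak Varga at position 5): ranking walks positions 5-6-4-3-2-1, expanding outward from the peak — single-peaked.
Cluster 2 (peak Pham at position 6): ranking walks positions 6-5-4-3-2-1, expanding outward from the peak — single-peaked.
Cluster 3 (peak Rivera at position 4): ranking walks positions 4-3-5-6-2-1, expanding outward from the peak — single-peaked.
Cluster 4 (peak Ahmed at position 3): ranking walks positions 3-4-5-2-6-1, expanding outward from the peak — single-peaked.
Cluster 5 (peak Diaz at position 1): ranking walks positions 1-2-3-4-5-6, expanding outward from the peak — single-peaked.
Every ranking is single-peaked on this axis.

yes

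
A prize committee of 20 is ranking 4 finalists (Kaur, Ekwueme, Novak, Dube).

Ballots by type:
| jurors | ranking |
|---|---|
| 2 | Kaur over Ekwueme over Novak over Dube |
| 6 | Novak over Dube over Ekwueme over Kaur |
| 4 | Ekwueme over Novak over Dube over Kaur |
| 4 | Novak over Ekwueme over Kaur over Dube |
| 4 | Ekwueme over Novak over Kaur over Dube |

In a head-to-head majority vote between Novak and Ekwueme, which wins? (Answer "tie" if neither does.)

Ballots ranking Novak above Ekwueme: 6 + 4 = 10.
Ballots ranking Ekwueme above Novak: 20 − 10 = 10.
10–10: the pair ties.

tie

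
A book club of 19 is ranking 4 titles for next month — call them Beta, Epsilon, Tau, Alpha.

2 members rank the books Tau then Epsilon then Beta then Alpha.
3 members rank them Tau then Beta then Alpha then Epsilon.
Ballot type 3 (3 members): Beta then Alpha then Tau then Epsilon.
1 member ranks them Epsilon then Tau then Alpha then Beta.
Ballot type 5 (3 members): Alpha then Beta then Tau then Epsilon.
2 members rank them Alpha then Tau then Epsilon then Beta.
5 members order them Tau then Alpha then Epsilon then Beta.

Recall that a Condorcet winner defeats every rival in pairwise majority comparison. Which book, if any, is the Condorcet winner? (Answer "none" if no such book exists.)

Head-to-head results (19 members):
Beta vs Epsilon: 9 to 10, Epsilon.
Beta vs Tau: Beta preferred on 3+3 = 6 ballots; Tau wins 13–6.
Beta vs Alpha: 2+3+3 = 8 for Beta, 11 for Alpha — Alpha by 11–8.
Epsilon vs Tau: 1 to 18, Tau.
Epsilon vs Alpha: Epsilon preferred on 2+1 = 3 ballots; Alpha wins 16–3.
Tau vs Alpha: Tau is ranked higher on 2+3+1+5 = 11 ballots, Alpha on 8. Tau wins 11–8.
Tau wins every pairwise contest, so Tau is the Condorcet winner.

Tau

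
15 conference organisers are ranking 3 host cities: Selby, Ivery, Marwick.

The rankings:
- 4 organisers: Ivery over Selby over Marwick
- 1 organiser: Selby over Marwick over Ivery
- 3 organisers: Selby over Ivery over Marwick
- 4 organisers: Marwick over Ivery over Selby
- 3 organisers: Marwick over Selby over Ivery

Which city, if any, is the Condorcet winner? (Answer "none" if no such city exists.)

Head-to-head results (15 organisers):
Selby vs Ivery: 1+3+3 = 7 for Selby, 8 for Ivery — Ivery by 8–7.
Selby vs Marwick: 4+1+3 = 8 for Selby, 7 for Marwick — Selby by 8–7.
Ivery vs Marwick: Marwick, 8–7.
Each city drops at least one matchup (Selby loses to Ivery; Ivery loses to Marwick; Marwick loses to Selby); the cycle Selby beats Marwick beats Ivery beats Selby rules out a Condorcet winner.

none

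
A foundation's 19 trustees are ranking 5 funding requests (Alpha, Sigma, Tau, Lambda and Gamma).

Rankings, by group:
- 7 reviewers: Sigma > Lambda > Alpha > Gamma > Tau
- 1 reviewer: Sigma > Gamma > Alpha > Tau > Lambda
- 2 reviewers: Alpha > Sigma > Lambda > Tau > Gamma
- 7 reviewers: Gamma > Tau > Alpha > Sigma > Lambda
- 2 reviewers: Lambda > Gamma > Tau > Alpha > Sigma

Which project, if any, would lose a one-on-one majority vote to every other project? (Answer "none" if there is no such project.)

Head-to-head results (19 reviewers):
Alpha vs Sigma: 11 to 8, Alpha.
Alpha vs Tau: Alpha, 10–9.
Alpha vs Lambda: 10 to 9, Alpha.
Alpha vs Gamma: 7+2 = 9 for Alpha, 10 for Gamma — Gamma by 10–9.
Sigma vs Tau: Sigma, 10–9.
Sigma vs Lambda: Sigma wins 17–2.
Sigma–Gamma: Sigma 10–9.
Tau–Lambda: Lambda 11–8.
Tau vs Gamma: Gamma, 17–2.
Lambda vs Gamma: Lambda preferred on 7+2+2 = 11 ballots; Lambda wins 11–8.
Tau loses to every other project — it is the Condorcet loser.

Tau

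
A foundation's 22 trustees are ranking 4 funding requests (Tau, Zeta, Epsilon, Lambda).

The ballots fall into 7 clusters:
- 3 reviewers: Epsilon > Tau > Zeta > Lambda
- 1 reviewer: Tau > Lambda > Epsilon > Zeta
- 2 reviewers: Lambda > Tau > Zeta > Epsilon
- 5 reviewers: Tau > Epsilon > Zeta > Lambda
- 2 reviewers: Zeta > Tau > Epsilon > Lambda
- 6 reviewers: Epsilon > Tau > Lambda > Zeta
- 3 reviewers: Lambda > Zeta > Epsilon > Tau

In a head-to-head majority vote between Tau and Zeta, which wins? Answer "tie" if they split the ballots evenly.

Tau

Ballots ranking Tau above Zeta: 3 + 1 + 2 + 5 + 6 = 17.
Ballots ranking Zeta above Tau: 22 − 17 = 5.
Tau wins the head-to-head 17–5.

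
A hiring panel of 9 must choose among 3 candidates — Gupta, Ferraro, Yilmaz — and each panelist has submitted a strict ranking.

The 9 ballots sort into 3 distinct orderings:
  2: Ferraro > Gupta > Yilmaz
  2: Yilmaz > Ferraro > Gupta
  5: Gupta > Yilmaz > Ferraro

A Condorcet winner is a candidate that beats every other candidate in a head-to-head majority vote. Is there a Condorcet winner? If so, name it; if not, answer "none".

Gupta

Check each pair by majority over 9 ballots:
Gupta vs Ferraro: Gupta, 5–4.
Gupta vs Yilmaz: Gupta wins 7–2.
Ferraro–Yilmaz: Yilmaz 7–2.
Gupta wins every pairwise contest, so Gupta is the Condorcet winner.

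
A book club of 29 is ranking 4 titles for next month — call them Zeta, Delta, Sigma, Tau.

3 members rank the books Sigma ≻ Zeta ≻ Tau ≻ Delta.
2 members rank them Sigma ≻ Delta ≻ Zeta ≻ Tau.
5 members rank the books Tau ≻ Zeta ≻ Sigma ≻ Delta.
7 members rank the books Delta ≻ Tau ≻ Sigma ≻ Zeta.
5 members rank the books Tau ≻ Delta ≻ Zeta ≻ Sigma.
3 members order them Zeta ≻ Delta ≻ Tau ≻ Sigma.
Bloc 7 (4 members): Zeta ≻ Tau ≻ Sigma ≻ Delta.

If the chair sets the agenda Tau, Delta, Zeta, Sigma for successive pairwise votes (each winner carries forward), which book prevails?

Round 1: Tau vs Delta — 17–12, Tau advances.
Round 2: Tau vs Zeta — 17–12, Tau advances.
Round 3: Tau vs Sigma — 24–5, Tau advances.
The agenda winner is Tau.

Tau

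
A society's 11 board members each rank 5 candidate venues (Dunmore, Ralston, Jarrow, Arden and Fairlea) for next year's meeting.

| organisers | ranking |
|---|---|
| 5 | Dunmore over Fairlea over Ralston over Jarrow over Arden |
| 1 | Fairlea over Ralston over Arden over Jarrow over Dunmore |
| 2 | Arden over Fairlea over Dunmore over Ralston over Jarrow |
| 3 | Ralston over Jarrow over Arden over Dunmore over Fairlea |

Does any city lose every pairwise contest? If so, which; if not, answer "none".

none

Head-to-head results (11 organisers):
Dunmore vs Ralston: Dunmore wins 7–4.
Dunmore vs Jarrow: 5+2 = 7 for Dunmore, 4 for Jarrow — Dunmore by 7–4.
Dunmore vs Arden: Arden, 6–5.
Dunmore vs Fairlea: 8 to 3, Dunmore.
Ralston vs Jarrow: Ralston is ranked higher on 5+1+2+3 = 11 ballots, Jarrow on 0. Ralston wins 11–0.
Ralston vs Arden: Ralston, 9–2.
Ralston vs Fairlea: Fairlea wins 8–3.
Jarrow vs Arden: 5+3 = 8 for Jarrow, 3 for Arden — Jarrow by 8–3.
Jarrow vs Fairlea: 3 to 8, Fairlea.
Arden vs Fairlea: 5 to 6, Fairlea.
Every city wins at least one matchup (Dunmore beats Ralston; Ralston beats Jarrow; Jarrow beats Arden; Arden beats Dunmore; Fairlea beats Ralston), so there is no Condorcet loser.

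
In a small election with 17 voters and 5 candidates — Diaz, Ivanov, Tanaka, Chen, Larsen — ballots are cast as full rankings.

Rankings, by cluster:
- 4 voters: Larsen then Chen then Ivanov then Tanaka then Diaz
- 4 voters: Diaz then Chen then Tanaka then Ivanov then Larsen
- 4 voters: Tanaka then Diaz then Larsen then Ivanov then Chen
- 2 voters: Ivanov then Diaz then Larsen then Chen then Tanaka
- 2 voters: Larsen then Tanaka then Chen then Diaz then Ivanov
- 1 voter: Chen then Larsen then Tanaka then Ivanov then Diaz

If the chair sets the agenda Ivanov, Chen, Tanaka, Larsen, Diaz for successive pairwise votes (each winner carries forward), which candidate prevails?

Round 1: Ivanov vs Chen — 6–11, Chen advances.
Round 2: Chen vs Tanaka — 11–6, Chen advances.
Round 3: Chen vs Larsen — 5–12, Larsen advances.
Round 4: Larsen vs Diaz — 7–10, Diaz advances.
Diaz survives the agenda.

Diaz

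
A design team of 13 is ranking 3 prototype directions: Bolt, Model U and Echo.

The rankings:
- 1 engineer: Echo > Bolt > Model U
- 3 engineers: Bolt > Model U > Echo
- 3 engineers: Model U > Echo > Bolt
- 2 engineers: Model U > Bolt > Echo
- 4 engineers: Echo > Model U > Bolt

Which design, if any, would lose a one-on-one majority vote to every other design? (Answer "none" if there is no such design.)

Pairwise majorities:
Bolt vs Model U: 1+3 = 4 for Bolt, 9 for Model U — Model U by 9–4.
Bolt vs Echo: Bolt preferred on 3+2 = 5 ballots; Echo wins 8–5.
Model U vs Echo: Model U wins 8–5.
Only Bolt has no wins; Bolt is the Condorcet loser.

Bolt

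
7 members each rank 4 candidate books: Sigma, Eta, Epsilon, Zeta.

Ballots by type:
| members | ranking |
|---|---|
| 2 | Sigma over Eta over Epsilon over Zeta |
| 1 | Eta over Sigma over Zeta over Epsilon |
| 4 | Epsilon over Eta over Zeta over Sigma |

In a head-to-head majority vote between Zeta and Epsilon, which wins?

Ballots ranking Zeta above Epsilon: 1.
Ballots ranking Epsilon above Zeta: 7 − 1 = 6.
Epsilon wins the head-to-head 6–1.

Epsilon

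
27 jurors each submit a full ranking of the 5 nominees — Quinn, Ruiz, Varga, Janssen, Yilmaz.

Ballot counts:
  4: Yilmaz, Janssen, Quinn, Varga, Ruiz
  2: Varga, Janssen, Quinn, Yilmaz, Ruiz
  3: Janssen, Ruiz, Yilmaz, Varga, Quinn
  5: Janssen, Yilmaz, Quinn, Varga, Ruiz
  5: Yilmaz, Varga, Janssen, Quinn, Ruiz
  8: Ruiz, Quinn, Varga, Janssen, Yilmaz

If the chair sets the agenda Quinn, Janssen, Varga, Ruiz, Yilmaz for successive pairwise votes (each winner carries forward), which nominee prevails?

Round 1: Quinn vs Janssen — 8–19, Janssen advances.
Round 2: Janssen vs Varga — 12–15, Varga advances.
Round 3: Varga vs Ruiz — 16–11, Varga advances.
Round 4: Varga vs Yilmaz — 10–17, Yilmaz advances.
The agenda winner is Yilmaz.

Yilmaz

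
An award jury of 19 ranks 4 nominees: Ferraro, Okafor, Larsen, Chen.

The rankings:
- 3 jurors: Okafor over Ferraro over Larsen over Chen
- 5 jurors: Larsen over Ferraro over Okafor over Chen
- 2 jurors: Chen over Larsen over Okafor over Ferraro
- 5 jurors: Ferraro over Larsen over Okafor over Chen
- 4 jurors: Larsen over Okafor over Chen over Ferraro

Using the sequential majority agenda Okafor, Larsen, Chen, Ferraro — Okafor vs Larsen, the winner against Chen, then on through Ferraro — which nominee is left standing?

Larsen

Round 1: Okafor vs Larsen — 3–16, Larsen advances.
Round 2: Larsen vs Chen — 17–2, Larsen advances.
Round 3: Larsen vs Ferraro — 11–8, Larsen advances.
The agenda winner is Larsen.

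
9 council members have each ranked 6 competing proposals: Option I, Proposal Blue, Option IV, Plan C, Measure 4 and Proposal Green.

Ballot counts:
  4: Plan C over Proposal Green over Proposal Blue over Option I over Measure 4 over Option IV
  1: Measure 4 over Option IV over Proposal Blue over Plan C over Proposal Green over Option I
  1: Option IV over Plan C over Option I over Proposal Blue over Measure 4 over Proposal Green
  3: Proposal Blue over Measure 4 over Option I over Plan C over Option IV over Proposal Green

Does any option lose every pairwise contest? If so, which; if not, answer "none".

none

Head-to-head results (9 council members):
Option I vs Proposal Blue: Proposal Blue wins 8–1.
Option I–Option IV: Option I 7–2.
Option I vs Plan C: Plan C wins 6–3.
Option I–Measure 4: Option I 5–4.
Option I vs Proposal Green: Option I preferred on 1+3 = 4 ballots; Proposal Green wins 5–4.
Proposal Blue vs Option IV: Proposal Blue, 7–2.
Proposal Blue vs Plan C: Proposal Blue is ranked higher on 1+3 = 4 ballots, Plan C on 5. Plan C wins 5–4.
Proposal Blue vs Measure 4: Proposal Blue wins 8–1.
Proposal Blue vs Proposal Green: Proposal Blue preferred on 1+1+3 = 5 ballots; Proposal Blue wins 5–4.
Option IV–Plan C: Plan C 7–2.
Option IV vs Measure 4: Measure 4 wins 8–1.
Option IV vs Proposal Green: Option IV wins 5–4.
Plan C vs Measure 4: Plan C preferred on 4+1 = 5 ballots; Plan C wins 5–4.
Plan C vs Proposal Green: 4+1+1+3 = 9 for Plan C, 0 for Proposal Green — Plan C by 9–0.
Measure 4–Proposal Green: Measure 4 5–4.
Each option has at least one pairwise win (Option I beats Option IV; Proposal Blue beats Option I; Option IV beats Proposal Green; Plan C beats Option I; Measure 4 beats Option IV; Proposal Green beats Option I) — no Condorcet loser.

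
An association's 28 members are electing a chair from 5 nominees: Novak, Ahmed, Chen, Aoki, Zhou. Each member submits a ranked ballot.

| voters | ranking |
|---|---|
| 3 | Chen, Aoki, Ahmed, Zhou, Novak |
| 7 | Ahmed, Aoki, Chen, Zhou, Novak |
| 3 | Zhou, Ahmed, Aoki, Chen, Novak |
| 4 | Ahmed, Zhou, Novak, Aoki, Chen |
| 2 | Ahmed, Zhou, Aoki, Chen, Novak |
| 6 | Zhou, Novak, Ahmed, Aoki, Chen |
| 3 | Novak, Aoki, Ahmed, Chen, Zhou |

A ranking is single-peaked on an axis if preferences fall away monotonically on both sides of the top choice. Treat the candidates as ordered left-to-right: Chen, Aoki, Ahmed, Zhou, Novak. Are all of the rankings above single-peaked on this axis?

Axis positions: Chen=1, Aoki=2, Ahmed=3, Zhou=4, Novak=5.
Group 1 (peak Chen at position 1): ranking walks positions 1-2-3-4-5, expanding outward from the peak — single-peaked.
Group 2 (peak Ahmed at position 3): ranking walks positions 3-2-1-4-5, expanding outward from the peak — single-peaked.
Group 3 (peak Zhou at position 4): ranking walks positions 4-3-2-1-5, expanding outward from the peak — single-peaked.
Group 4 (peak Ahmed at position 3): ranking walks positions 3-4-5-2-1, expanding outward from the peak — single-peaked.
Group 5 (peak Ahmed at position 3): ranking walks positions 3-4-2-1-5, expanding outward from the peak — single-peaked.
Group 6 (peak Zhou at position 4): ranking walks positions 4-5-3-2-1, expanding outward from the peak — single-peaked.
Group 7: ranking walks positions 5-2-3-1-4; Aoki is ranked above Zhou even though Zhou lies between Aoki and the peak Novak on the axis — preferences dip and rise again. Not single-peaked.
Group 7 violates single-peakedness, so the profile is not single-peaked on this axis.

no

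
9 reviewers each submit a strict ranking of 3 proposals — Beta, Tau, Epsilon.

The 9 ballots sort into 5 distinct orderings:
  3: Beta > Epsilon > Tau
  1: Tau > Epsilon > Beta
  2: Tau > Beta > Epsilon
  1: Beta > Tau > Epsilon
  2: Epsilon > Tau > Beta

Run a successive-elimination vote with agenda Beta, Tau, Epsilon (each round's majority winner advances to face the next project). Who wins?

Round 1: Beta vs Tau — 4–5, Tau advances.
Round 2: Tau vs Epsilon — 4–5, Epsilon advances.
The agenda winner is Epsilon.

Epsilon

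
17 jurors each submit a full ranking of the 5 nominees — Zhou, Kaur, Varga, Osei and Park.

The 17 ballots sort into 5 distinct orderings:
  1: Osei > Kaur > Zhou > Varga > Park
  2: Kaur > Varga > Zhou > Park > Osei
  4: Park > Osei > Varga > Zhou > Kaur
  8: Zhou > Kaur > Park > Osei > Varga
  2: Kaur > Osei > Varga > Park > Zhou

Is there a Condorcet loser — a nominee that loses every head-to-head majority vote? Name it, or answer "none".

Pairwise majorities:
Zhou vs Kaur: Zhou wins 12–5.
Zhou vs Varga: Zhou preferred on 1+8 = 9 ballots; Zhou wins 9–8.
Zhou vs Osei: 10 to 7, Zhou.
Zhou vs Park: Zhou, 11–6.
Kaur vs Varga: Kaur is ranked higher on 1+2+8+2 = 13 ballots, Varga on 4. Kaur wins 13–4.
Kaur vs Osei: Kaur preferred on 2+8+2 = 12 ballots; Kaur wins 12–5.
Kaur–Park: Kaur 13–4.
Varga–Osei: Osei 15–2.
Varga vs Park: 5 to 12, Park.
Osei vs Park: Osei preferred on 1+2 = 3 ballots; Park wins 14–3.
Varga loses to every other nominee — it is the Condorcet loser.

Varga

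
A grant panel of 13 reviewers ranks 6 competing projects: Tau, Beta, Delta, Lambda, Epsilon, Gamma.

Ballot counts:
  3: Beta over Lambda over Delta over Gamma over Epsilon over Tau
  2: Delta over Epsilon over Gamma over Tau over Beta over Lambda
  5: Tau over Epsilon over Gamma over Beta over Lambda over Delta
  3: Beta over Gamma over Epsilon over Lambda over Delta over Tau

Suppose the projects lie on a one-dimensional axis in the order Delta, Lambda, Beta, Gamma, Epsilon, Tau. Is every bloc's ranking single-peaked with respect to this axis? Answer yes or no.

no

Axis positions: Delta=1, Lambda=2, Beta=3, Gamma=4, Epsilon=5, Tau=6.
Bloc 1 (peak Beta at position 3): ranking walks positions 3-2-1-4-5-6, expanding outward from the peak — single-peaked.
Bloc 2: ranking walks positions 1-5-4-6-3-2; Epsilon is ranked above Lambda even though Lambda lies between Epsilon and the peak Delta on the axis — preferences dip and rise again. Not single-peaked.
Bloc 3 (peak Tau at position 6): ranking walks positions 6-5-4-3-2-1, expanding outward from the peak — single-peaked.
Bloc 4 (peak Beta at position 3): ranking walks positions 3-4-5-2-1-6, expanding outward from the peak — single-peaked.
Bloc 2 violates single-peakedness, so the profile is not single-peaked on this axis.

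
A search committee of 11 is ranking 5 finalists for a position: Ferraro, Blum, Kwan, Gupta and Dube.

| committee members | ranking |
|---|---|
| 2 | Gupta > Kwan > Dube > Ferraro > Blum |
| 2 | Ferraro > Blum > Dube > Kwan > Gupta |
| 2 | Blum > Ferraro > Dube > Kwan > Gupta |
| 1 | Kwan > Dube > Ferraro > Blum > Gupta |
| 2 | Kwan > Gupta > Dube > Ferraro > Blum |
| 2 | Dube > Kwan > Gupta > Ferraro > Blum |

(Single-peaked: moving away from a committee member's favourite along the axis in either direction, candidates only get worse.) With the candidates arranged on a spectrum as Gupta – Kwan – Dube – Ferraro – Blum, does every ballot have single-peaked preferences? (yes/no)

yes

Axis positions: Gupta=1, Kwan=2, Dube=3, Ferraro=4, Blum=5.
Type 1 (peak Gupta at position 1): ranking walks positions 1-2-3-4-5, expanding outward from the peak — single-peaked.
Type 2 (peak Ferraro at position 4): ranking walks positions 4-5-3-2-1, expanding outward from the peak — single-peaked.
Type 3 (peak Blum at position 5): ranking walks positions 5-4-3-2-1, expanding outward from the peak — single-peaked.
Type 4 (peak Kwan at position 2): ranking walks positions 2-3-4-5-1, expanding outward from the peak — single-peaked.
Type 5 (peak Kwan at position 2): ranking walks positions 2-1-3-4-5, expanding outward from the peak — single-peaked.
Type 6 (peak Dube at position 3): ranking walks positions 3-2-1-4-5, expanding outward from the peak — single-peaked.
Every ranking is single-peaked on this axis.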